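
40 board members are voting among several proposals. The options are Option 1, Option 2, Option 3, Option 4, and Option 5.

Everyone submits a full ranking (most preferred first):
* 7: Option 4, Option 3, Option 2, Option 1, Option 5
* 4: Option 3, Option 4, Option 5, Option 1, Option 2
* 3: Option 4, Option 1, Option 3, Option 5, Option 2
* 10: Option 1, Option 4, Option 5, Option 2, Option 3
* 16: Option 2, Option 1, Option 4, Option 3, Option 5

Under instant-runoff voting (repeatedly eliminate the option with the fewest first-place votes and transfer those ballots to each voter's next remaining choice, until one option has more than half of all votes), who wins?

Option 4

Round 1: Option 1 10, Option 2 16, Option 3 4, Option 4 10, Option 5 0. Option 5 eliminated.
Round 2: Option 1 10, Option 2 16, Option 3 4, Option 4 10. Option 3 eliminated.
Round 3: Option 1 10, Option 2 16, Option 4 14. Option 1 eliminated.
Round 4: Option 2 16, Option 4 24. Option 4 has a majority (≥21).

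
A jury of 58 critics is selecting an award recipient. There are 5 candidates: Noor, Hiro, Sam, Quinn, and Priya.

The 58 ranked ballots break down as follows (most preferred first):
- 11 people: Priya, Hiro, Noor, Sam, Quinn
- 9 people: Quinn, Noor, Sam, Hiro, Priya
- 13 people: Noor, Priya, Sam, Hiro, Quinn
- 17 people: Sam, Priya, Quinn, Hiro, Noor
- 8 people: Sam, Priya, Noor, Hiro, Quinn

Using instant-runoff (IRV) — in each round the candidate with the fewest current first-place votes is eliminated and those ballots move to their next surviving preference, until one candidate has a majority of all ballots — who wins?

Round 1: Noor 13, Hiro 0, Sam 25, Quinn 9, Priya 11. Hiro eliminated.
Round 2: Noor 13, Sam 25, Quinn 9, Priya 11. Quinn eliminated.
Round 3: Noor 22, Sam 25, Priya 11. Priya eliminated.
Round 4: Noor 33, Sam 25. Noor has a majority (≥30).

Noor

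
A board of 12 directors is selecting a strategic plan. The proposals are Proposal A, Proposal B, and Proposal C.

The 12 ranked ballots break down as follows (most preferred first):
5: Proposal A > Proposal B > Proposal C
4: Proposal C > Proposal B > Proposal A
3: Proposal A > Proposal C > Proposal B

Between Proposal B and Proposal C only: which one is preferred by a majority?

Proposal C

Proposal B is ranked above Proposal C on 5 ballots; Proposal C above Proposal B on 7.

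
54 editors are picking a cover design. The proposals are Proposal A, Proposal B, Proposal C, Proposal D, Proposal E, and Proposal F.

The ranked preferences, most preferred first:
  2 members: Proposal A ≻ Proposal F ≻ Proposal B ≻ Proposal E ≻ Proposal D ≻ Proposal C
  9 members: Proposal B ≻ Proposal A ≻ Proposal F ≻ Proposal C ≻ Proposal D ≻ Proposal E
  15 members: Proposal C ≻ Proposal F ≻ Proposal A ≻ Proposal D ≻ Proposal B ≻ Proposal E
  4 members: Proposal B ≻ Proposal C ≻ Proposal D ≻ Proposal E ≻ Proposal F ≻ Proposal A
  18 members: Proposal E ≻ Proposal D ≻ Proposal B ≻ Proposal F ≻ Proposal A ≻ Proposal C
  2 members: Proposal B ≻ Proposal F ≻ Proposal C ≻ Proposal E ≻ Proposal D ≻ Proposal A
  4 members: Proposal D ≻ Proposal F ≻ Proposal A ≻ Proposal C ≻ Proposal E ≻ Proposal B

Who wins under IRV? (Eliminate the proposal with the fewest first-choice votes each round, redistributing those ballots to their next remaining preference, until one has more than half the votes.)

Proposal C

Round 1: Proposal A 2, Proposal B 15, Proposal C 15, Proposal D 4, Proposal E 18, Proposal F 0. Proposal F eliminated.
Round 2: Proposal A 2, Proposal B 15, Proposal C 15, Proposal D 4, Proposal E 18. Proposal A eliminated.
Round 3: Proposal B 17, Proposal C 15, Proposal D 4, Proposal E 18. Proposal D eliminated.
Round 4: Proposal B 17, Proposal C 19, Proposal E 18. Proposal B eliminated.
Round 5: Proposal C 34, Proposal E 20. Proposal C has a majority (≥28).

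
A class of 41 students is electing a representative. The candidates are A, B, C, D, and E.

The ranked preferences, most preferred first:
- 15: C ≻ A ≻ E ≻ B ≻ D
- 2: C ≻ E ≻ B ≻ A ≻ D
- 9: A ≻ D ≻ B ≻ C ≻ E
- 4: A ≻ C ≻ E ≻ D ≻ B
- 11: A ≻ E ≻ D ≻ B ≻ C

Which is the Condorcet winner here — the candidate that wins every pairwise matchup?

A vs B: 39–2
A vs C: 24–17
A vs D: 41–0
A vs E: 39–2
A beats every other candidate.

A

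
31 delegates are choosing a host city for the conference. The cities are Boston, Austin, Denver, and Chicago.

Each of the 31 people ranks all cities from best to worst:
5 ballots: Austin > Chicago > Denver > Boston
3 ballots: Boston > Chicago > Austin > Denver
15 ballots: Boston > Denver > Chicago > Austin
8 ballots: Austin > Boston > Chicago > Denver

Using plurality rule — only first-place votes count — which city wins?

Boston

First-place votes: Boston 18, Austin 13, Denver 0, Chicago 0.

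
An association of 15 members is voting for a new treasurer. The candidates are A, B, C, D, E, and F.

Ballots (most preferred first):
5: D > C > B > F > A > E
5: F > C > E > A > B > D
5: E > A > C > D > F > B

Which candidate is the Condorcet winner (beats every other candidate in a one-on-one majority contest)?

C vs A: 10–5
C vs B: 15–0
C vs D: 10–5
C vs E: 10–5
C vs F: 10–5
C beats every other candidate.

C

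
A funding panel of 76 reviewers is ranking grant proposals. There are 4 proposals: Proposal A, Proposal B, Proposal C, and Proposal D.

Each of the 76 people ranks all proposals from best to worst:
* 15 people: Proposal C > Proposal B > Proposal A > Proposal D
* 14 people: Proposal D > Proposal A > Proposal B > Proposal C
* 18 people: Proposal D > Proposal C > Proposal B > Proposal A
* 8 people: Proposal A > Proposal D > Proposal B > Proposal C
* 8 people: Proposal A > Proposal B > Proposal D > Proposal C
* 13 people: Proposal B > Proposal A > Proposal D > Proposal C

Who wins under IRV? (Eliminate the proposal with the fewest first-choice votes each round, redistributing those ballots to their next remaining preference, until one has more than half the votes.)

Round 1: Proposal A 16, Proposal B 13, Proposal C 15, Proposal D 32. Proposal B eliminated.
Round 2: Proposal A 29, Proposal C 15, Proposal D 32. Proposal C eliminated.
Round 3: Proposal A 44, Proposal D 32. Proposal A has a majority (≥39).

Proposal A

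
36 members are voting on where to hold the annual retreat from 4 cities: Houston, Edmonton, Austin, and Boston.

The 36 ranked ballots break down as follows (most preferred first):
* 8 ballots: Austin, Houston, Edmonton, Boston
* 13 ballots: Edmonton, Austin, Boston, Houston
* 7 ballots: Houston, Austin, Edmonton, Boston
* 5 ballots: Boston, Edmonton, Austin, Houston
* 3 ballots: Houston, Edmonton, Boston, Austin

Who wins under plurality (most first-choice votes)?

Edmonton

First-place votes: Houston 10, Edmonton 13, Austin 8, Boston 5.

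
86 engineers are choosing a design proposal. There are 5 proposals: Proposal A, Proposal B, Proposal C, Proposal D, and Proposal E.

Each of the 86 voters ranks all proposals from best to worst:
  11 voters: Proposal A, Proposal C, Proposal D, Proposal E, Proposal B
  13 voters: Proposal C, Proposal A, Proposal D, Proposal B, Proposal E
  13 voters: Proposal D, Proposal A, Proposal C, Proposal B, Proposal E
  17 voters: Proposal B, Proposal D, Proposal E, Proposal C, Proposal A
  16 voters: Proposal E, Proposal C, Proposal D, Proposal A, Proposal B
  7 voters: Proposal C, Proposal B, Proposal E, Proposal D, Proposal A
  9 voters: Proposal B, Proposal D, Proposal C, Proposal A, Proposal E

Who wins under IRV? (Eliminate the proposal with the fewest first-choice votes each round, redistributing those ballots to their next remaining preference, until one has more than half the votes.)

Round 1: Proposal A 11, Proposal B 26, Proposal C 20, Proposal D 13, Proposal E 16. Proposal A eliminated.
Round 2: Proposal B 26, Proposal C 31, Proposal D 13, Proposal E 16. Proposal D eliminated.
Round 3: Proposal B 26, Proposal C 44, Proposal E 16. Proposal C has a majority (≥44).

Proposal C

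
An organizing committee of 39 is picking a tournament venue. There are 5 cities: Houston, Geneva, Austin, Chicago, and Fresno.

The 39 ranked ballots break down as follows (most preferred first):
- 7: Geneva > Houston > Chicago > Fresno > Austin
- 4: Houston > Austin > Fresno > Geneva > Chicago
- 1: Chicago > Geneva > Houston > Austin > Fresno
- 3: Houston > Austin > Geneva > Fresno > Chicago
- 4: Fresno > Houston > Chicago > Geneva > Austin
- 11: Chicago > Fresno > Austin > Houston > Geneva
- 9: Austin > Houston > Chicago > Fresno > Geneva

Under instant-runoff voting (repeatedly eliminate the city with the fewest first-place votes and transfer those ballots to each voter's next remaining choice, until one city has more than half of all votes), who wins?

Round 1: Houston 7, Geneva 7, Austin 9, Chicago 12, Fresno 4. Fresno eliminated.
Round 2: Houston 11, Geneva 7, Austin 9, Chicago 12. Geneva eliminated.
Round 3: Houston 18, Austin 9, Chicago 12. Austin eliminated.
Round 4: Houston 27, Chicago 12. Houston has a majority (≥20).

Houston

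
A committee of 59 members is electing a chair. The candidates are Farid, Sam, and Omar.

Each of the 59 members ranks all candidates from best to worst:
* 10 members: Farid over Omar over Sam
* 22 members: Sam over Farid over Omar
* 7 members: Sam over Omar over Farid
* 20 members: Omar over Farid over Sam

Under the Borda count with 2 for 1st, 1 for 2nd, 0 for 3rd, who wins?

Farid: 10×2 + 22×1 + 7×0 + 20×1 = 62
Sam: 10×0 + 22×2 + 7×2 + 20×0 = 58
Omar: 10×1 + 22×0 + 7×1 + 20×2 = 57

Farid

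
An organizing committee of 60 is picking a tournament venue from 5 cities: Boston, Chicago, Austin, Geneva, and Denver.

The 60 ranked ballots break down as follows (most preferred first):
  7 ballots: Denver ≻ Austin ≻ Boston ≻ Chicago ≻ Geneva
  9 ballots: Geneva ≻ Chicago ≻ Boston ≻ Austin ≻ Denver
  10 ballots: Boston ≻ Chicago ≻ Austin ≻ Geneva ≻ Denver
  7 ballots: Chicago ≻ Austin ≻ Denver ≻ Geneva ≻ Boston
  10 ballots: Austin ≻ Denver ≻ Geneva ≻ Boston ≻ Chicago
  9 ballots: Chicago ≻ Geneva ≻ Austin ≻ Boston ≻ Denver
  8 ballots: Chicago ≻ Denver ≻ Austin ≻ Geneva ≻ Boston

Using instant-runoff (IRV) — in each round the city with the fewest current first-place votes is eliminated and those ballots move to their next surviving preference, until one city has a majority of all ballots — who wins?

Round 1: Boston 10, Chicago 24, Austin 10, Geneva 9, Denver 7. Denver eliminated.
Round 2: Boston 10, Chicago 24, Austin 17, Geneva 9. Geneva eliminated.
Round 3: Boston 10, Chicago 33, Austin 17. Chicago has a majority (≥31).

Chicago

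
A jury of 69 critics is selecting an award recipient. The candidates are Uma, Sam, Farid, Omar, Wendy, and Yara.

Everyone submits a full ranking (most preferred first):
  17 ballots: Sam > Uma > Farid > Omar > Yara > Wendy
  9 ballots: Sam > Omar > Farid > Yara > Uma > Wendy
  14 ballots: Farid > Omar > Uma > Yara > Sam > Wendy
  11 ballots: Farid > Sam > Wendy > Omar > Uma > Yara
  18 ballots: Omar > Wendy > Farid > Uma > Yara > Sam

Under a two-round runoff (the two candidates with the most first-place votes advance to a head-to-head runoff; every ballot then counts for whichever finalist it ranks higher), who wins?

Round 1 first-place votes: Uma 0, Sam 26, Farid 25, Omar 18, Wendy 0, Yara 0. Sam and Farid advance.
Runoff: Sam is ranked above Farid on 26 ballots, Farid above Sam on 43.

Farid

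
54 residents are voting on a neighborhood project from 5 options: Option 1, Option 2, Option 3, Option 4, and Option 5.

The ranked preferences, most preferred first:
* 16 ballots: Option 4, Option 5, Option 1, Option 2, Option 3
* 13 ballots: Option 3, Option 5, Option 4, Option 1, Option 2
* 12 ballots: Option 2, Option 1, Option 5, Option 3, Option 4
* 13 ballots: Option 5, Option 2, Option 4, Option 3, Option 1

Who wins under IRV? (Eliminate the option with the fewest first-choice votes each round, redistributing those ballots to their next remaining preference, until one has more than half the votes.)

Round 1: Option 1 0, Option 2 12, Option 3 13, Option 4 16, Option 5 13. Option 1 eliminated.
Round 2: Option 2 12, Option 3 13, Option 4 16, Option 5 13. Option 2 eliminated.
Round 3: Option 3 13, Option 4 16, Option 5 25. Option 3 eliminated.
Round 4: Option 4 16, Option 5 38. Option 5 has a majority (≥28).

Option 5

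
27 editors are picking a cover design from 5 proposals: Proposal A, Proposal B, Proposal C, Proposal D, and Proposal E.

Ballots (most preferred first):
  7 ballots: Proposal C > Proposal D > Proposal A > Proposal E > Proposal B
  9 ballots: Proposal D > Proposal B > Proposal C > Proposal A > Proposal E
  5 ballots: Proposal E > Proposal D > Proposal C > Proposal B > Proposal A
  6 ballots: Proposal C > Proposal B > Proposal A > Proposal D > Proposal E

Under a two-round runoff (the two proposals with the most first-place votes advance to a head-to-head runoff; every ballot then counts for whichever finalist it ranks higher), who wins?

Proposal D

Round 1 first-place votes: Proposal A 0, Proposal B 0, Proposal C 13, Proposal D 9, Proposal E 5. Proposal C and Proposal D advance.
Runoff: Proposal C is ranked above Proposal D on 13 ballots, Proposal D above Proposal C on 14.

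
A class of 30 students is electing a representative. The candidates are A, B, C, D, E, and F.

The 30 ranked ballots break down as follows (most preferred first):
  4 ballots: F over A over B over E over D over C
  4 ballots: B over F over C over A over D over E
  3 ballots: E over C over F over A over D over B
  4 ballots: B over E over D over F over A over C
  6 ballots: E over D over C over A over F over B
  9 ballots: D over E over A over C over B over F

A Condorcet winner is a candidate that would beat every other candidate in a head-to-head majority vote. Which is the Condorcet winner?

E

E vs A: 22–8
E vs B: 18–12
E vs C: 26–4
E vs D: 17–13
E vs F: 22–8
E beats every other candidate.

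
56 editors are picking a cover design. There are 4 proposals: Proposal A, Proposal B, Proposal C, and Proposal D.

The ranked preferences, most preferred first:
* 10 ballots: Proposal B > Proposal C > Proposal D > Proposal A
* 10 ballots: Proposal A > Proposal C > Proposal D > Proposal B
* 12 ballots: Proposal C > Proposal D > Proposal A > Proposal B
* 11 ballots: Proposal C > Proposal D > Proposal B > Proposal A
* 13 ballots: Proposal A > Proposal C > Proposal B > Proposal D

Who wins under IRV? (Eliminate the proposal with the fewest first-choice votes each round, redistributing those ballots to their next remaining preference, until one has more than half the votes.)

Round 1: Proposal A 23, Proposal B 10, Proposal C 23, Proposal D 0. Proposal D eliminated.
Round 2: Proposal A 23, Proposal B 10, Proposal C 23. Proposal B eliminated.
Round 3: Proposal A 23, Proposal C 33. Proposal C has a majority (≥29).

Proposal C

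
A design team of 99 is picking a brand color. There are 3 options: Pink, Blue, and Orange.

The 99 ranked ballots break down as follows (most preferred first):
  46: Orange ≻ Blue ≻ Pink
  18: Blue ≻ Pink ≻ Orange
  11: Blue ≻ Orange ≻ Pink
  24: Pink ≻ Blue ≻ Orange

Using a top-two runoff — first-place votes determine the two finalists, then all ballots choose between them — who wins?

Blue

Round 1 first-place votes: Pink 24, Blue 29, Orange 46. Orange and Blue advance.
Runoff: Orange is ranked above Blue on 46 ballots, Blue above Orange on 53.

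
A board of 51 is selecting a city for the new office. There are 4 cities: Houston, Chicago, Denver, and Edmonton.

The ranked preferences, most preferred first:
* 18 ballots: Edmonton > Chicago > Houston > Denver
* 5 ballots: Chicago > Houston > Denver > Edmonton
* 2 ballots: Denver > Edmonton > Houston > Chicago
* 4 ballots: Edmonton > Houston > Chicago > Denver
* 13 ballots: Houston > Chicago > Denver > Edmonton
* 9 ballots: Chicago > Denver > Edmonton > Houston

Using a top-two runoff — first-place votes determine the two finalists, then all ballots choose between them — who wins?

Chicago

Round 1 first-place votes: Houston 13, Chicago 14, Denver 2, Edmonton 22. Edmonton and Chicago advance.
Runoff: Edmonton is ranked above Chicago on 24 ballots, Chicago above Edmonton on 27.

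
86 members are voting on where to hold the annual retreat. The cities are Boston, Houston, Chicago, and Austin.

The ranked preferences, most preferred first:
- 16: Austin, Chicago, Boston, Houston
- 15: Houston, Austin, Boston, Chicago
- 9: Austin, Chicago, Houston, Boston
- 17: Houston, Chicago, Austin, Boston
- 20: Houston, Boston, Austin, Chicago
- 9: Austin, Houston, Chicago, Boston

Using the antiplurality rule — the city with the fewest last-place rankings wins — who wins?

Austin

Last-place votes: Boston 35, Houston 16, Chicago 35, Austin 0.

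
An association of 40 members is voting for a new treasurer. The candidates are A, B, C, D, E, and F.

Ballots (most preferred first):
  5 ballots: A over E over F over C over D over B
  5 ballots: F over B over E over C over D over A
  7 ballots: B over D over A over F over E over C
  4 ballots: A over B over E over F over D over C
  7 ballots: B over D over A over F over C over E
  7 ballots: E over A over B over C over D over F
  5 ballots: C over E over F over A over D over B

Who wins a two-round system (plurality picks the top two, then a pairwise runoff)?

Round 1 first-place votes: A 9, B 14, C 5, D 0, E 7, F 5. B and A advance.
Runoff: B is ranked above A on 19 ballots, A above B on 21.

A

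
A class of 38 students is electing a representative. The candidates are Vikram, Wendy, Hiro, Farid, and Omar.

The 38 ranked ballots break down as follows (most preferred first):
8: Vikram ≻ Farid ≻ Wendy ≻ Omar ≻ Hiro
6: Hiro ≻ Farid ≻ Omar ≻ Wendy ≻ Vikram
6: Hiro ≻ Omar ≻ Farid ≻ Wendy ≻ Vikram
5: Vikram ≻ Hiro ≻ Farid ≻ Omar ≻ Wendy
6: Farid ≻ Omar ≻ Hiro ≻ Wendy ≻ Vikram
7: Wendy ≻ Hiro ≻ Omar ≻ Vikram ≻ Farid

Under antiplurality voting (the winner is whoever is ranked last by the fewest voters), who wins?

Last-place votes: Vikram 18, Wendy 5, Hiro 8, Farid 7, Omar 0.

Omar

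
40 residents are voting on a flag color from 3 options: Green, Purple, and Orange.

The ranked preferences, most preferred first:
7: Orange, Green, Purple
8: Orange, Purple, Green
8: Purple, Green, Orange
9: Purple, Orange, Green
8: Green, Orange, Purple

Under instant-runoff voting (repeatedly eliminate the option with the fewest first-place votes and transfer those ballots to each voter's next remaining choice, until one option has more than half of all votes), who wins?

Orange

Round 1: Green 8, Purple 17, Orange 15. Green eliminated.
Round 2: Purple 17, Orange 23. Orange has a majority (≥21).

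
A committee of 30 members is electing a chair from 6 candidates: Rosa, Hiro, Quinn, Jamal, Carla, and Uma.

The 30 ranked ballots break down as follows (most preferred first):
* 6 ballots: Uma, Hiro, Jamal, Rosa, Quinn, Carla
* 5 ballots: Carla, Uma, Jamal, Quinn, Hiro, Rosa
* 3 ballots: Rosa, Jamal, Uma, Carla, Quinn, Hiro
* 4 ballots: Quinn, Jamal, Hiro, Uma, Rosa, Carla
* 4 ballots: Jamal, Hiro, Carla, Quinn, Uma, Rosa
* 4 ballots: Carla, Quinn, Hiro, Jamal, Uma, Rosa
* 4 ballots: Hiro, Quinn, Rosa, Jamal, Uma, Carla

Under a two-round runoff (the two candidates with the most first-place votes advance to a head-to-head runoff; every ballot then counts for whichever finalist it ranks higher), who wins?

Round 1 first-place votes: Rosa 3, Hiro 4, Quinn 4, Jamal 4, Carla 9, Uma 6. Carla and Uma advance.
Runoff: Carla is ranked above Uma on 13 ballots, Uma above Carla on 17.

Uma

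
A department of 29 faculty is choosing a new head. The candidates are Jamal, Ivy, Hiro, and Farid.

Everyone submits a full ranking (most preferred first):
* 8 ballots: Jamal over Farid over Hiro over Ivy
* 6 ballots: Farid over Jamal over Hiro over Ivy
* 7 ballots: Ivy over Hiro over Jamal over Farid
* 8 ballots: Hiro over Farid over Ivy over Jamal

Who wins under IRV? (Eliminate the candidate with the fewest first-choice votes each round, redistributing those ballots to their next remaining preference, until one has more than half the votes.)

Hiro

Round 1: Jamal 8, Ivy 7, Hiro 8, Farid 6. Farid eliminated.
Round 2: Jamal 14, Ivy 7, Hiro 8. Ivy eliminated.
Round 3: Jamal 14, Hiro 15. Hiro has a majority (≥15).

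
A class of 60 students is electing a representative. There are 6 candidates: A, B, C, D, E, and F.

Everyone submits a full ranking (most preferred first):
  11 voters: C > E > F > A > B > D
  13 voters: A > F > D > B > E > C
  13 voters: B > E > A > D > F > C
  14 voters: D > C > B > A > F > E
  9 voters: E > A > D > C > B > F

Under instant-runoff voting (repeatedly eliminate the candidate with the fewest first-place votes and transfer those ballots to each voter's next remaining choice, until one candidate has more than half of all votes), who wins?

A

Round 1: A 13, B 13, C 11, D 14, E 9, F 0. F eliminated.
Round 2: A 13, B 13, C 11, D 14, E 9. E eliminated.
Round 3: A 22, B 13, C 11, D 14. C eliminated.
Round 4: A 33, B 13, D 14. A has a majority (≥31).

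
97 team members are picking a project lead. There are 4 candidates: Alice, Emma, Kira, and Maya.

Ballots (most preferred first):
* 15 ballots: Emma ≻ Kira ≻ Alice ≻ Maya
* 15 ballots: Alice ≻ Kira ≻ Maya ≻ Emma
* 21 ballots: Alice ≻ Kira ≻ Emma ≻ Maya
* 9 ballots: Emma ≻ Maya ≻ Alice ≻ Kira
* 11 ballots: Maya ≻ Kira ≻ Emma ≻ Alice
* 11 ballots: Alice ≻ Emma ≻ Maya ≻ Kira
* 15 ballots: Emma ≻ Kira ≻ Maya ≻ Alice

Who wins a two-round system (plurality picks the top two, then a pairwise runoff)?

Round 1 first-place votes: Alice 47, Emma 39, Kira 0, Maya 11. Alice and Emma advance.
Runoff: Alice is ranked above Emma on 47 ballots, Emma above Alice on 50.

Emma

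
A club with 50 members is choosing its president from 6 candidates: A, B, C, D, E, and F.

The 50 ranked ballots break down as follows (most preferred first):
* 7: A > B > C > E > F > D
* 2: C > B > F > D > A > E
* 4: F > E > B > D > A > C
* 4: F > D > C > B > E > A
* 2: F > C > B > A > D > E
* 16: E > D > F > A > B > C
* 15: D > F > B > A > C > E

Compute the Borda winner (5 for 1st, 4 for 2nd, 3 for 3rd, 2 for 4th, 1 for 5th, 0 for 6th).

F

A: 7×5 + 2×1 + 4×1 + 4×0 + 2×2 + 16×2 + 15×2 = 107
B: 7×4 + 2×4 + 4×3 + 4×2 + 2×3 + 16×1 + 15×3 = 123
C: 7×3 + 2×5 + 4×0 + 4×3 + 2×4 + 16×0 + 15×1 = 66
D: 7×0 + 2×2 + 4×2 + 4×4 + 2×1 + 16×4 + 15×5 = 169
E: 7×2 + 2×0 + 4×4 + 4×1 + 2×0 + 16×5 + 15×0 = 114
F: 7×1 + 2×3 + 4×5 + 4×5 + 2×5 + 16×3 + 15×4 = 171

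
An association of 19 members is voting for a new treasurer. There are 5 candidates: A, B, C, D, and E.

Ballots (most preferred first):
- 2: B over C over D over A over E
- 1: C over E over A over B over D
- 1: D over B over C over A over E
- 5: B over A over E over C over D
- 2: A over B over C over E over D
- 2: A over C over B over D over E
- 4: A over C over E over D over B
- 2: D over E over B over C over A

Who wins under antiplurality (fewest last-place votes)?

C

Last-place votes: A 2, B 4, C 0, D 8, E 5.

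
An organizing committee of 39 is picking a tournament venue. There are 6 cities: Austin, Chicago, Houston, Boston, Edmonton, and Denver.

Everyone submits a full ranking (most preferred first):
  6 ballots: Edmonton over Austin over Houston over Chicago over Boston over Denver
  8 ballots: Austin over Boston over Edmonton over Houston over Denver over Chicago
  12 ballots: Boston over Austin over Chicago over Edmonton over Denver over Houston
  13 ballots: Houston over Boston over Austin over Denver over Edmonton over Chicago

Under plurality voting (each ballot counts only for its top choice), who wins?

First-place votes: Austin 8, Chicago 0, Houston 13, Boston 12, Edmonton 6, Denver 0.

Houston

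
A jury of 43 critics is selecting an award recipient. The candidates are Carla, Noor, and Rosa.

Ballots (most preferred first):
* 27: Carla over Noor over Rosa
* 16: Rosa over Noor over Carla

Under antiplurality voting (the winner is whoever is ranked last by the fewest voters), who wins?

Noor

Last-place votes: Carla 16, Noor 0, Rosa 27.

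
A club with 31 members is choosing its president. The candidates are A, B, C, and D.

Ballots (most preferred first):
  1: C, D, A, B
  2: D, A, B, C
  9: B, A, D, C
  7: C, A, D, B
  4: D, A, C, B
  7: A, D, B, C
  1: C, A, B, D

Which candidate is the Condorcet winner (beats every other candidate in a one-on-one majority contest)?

A vs B: 22–9
A vs C: 22–9
A vs D: 24–7
A beats every other candidate.

A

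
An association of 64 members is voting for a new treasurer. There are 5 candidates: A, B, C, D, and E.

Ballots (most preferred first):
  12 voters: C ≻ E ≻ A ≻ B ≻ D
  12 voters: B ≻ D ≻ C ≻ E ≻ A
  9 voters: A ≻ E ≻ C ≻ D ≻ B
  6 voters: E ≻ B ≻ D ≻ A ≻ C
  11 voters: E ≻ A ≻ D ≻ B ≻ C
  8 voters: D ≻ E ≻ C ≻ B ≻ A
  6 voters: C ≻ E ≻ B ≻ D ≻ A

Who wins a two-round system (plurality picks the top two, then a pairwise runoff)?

Round 1 first-place votes: A 9, B 12, C 18, D 8, E 17. C and E advance.
Runoff: C is ranked above E on 30 ballots, E above C on 34.

E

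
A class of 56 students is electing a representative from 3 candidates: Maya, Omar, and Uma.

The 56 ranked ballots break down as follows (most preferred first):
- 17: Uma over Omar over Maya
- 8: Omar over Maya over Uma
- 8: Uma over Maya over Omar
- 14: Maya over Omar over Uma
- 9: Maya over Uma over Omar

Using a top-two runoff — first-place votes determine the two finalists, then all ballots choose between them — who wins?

Maya

Round 1 first-place votes: Maya 23, Omar 8, Uma 25. Uma and Maya advance.
Runoff: Uma is ranked above Maya on 25 ballots, Maya above Uma on 31.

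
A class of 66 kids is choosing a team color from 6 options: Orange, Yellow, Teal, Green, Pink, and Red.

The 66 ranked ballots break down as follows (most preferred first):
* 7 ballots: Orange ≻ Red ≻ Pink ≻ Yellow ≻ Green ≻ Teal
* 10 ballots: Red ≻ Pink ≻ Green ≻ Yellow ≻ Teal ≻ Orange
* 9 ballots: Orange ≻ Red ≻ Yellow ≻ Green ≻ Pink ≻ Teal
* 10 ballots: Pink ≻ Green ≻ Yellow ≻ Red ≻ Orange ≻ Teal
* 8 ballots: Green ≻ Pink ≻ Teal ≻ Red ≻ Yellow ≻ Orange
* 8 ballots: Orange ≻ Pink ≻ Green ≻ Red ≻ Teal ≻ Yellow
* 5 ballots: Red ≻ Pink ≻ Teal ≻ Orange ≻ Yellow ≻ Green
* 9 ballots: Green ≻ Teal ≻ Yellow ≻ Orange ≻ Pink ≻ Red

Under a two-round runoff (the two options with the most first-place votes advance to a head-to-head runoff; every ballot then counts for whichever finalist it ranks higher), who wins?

Round 1 first-place votes: Orange 24, Yellow 0, Teal 0, Green 17, Pink 10, Red 15. Orange and Green advance.
Runoff: Orange is ranked above Green on 29 ballots, Green above Orange on 37.

Green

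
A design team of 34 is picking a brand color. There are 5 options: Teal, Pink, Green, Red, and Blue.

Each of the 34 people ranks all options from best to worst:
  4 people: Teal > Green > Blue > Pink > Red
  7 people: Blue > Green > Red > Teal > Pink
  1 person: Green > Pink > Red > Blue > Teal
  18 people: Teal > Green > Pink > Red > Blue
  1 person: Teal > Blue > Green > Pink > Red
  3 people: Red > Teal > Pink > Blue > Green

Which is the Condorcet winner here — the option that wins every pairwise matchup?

Teal

Teal vs Pink: 33–1
Teal vs Green: 26–8
Teal vs Red: 23–11
Teal vs Blue: 26–8
Teal beats every other option.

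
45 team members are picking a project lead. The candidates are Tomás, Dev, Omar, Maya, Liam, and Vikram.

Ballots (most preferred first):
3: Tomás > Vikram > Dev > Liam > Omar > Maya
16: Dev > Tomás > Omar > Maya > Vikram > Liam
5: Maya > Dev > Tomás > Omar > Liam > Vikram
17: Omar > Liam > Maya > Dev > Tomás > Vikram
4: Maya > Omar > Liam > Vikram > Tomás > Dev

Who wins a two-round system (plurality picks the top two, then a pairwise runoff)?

Round 1 first-place votes: Tomás 3, Dev 16, Omar 17, Maya 9, Liam 0, Vikram 0. Omar and Dev advance.
Runoff: Omar is ranked above Dev on 21 ballots, Dev above Omar on 24.

Dev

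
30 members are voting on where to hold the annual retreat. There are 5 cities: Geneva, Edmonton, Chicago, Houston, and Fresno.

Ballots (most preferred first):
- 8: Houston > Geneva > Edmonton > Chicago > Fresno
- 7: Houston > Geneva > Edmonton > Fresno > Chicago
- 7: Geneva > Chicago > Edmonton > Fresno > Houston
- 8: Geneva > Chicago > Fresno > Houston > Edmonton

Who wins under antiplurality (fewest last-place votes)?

Last-place votes: Geneva 0, Edmonton 8, Chicago 7, Houston 7, Fresno 8.

Geneva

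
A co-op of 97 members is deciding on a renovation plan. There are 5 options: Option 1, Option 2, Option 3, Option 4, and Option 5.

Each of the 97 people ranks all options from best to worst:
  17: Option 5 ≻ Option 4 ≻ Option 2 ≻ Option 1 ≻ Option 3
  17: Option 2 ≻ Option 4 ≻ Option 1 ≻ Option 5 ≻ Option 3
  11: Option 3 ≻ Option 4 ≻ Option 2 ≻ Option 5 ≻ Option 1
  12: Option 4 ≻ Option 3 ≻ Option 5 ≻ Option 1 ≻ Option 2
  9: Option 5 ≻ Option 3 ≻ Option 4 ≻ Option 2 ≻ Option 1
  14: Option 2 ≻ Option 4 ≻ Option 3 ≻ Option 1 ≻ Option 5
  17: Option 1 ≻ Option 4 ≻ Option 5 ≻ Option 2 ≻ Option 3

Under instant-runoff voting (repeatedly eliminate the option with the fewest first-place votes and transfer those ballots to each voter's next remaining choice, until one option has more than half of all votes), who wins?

Round 1: Option 1 17, Option 2 31, Option 3 11, Option 4 12, Option 5 26. Option 3 eliminated.
Round 2: Option 1 17, Option 2 31, Option 4 23, Option 5 26. Option 1 eliminated.
Round 3: Option 2 31, Option 4 40, Option 5 26. Option 5 eliminated.
Round 4: Option 2 31, Option 4 66. Option 4 has a majority (≥49).

Option 4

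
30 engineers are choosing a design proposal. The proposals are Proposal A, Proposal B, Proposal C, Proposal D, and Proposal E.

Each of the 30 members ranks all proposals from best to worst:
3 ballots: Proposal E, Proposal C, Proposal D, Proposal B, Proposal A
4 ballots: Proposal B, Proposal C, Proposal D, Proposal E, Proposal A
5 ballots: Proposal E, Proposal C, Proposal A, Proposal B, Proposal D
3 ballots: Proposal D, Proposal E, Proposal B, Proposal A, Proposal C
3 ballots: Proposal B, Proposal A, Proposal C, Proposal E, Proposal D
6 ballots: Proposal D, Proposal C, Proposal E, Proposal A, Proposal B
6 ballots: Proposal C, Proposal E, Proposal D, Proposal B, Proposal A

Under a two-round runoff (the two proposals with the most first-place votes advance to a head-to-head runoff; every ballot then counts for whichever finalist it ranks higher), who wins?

Round 1 first-place votes: Proposal A 0, Proposal B 7, Proposal C 6, Proposal D 9, Proposal E 8. Proposal D and Proposal E advance.
Runoff: Proposal D is ranked above Proposal E on 13 ballots, Proposal E above Proposal D on 17.

Proposal E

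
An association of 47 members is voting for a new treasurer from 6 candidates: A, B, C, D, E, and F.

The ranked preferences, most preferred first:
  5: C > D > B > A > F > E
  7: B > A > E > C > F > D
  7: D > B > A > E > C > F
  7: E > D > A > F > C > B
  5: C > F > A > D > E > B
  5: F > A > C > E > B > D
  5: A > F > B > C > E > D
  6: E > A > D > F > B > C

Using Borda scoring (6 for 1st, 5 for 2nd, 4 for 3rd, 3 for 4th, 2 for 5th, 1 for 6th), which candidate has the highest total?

A

A: 5×3 + 7×5 + 7×4 + 7×4 + 5×4 + 5×5 + 5×6 + 6×5 = 211
B: 5×4 + 7×6 + 7×5 + 7×1 + 5×1 + 5×2 + 5×4 + 6×2 = 151
C: 5×6 + 7×3 + 7×2 + 7×2 + 5×6 + 5×4 + 5×3 + 6×1 = 150
D: 5×5 + 7×1 + 7×6 + 7×5 + 5×3 + 5×1 + 5×1 + 6×4 = 158
E: 5×1 + 7×4 + 7×3 + 7×6 + 5×2 + 5×3 + 5×2 + 6×6 = 167
F: 5×2 + 7×2 + 7×1 + 7×3 + 5×5 + 5×6 + 5×5 + 6×3 = 150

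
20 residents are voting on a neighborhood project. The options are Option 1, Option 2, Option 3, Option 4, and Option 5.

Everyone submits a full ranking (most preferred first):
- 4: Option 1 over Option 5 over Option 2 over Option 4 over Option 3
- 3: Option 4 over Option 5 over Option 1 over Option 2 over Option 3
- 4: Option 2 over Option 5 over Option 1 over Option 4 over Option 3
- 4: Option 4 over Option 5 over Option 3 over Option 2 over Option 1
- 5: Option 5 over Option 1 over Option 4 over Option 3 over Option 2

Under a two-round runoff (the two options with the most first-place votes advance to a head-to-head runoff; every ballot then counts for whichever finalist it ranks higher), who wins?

Option 5

Round 1 first-place votes: Option 1 4, Option 2 4, Option 3 0, Option 4 7, Option 5 5. Option 4 and Option 5 advance.
Runoff: Option 4 is ranked above Option 5 on 7 ballots, Option 5 above Option 4 on 13.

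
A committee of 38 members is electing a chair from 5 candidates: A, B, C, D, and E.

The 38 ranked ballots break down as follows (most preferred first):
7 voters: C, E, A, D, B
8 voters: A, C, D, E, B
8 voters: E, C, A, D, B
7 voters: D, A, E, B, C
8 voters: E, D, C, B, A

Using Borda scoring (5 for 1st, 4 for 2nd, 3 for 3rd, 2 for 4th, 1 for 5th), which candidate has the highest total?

A: 7×3 + 8×5 + 8×3 + 7×4 + 8×1 = 121
B: 7×1 + 8×1 + 8×1 + 7×2 + 8×2 = 53
C: 7×5 + 8×4 + 8×4 + 7×1 + 8×3 = 130
D: 7×2 + 8×3 + 8×2 + 7×5 + 8×4 = 121
E: 7×4 + 8×2 + 8×5 + 7×3 + 8×5 = 145

E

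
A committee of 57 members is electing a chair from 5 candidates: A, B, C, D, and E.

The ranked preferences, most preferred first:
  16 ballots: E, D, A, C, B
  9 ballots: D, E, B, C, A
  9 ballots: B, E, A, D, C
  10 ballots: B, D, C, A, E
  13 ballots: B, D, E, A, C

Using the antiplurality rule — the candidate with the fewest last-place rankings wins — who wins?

Last-place votes: A 9, B 16, C 22, D 0, E 10.

D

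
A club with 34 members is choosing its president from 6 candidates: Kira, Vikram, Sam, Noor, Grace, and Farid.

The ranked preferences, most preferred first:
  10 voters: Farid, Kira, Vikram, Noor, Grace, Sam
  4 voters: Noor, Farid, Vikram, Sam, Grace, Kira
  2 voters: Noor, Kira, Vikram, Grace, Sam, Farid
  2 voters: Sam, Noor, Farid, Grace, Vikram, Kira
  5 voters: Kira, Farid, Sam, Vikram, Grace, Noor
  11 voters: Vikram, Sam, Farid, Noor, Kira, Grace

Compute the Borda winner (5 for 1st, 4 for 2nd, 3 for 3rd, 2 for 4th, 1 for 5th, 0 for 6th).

Kira: 10×4 + 4×0 + 2×4 + 2×0 + 5×5 + 11×1 = 84
Vikram: 10×3 + 4×3 + 2×3 + 2×1 + 5×2 + 11×5 = 115
Sam: 10×0 + 4×2 + 2×1 + 2×5 + 5×3 + 11×4 = 79
Noor: 10×2 + 4×5 + 2×5 + 2×4 + 5×0 + 11×2 = 80
Grace: 10×1 + 4×1 + 2×2 + 2×2 + 5×1 + 11×0 = 27
Farid: 10×5 + 4×4 + 2×0 + 2×3 + 5×4 + 11×3 = 125

Farid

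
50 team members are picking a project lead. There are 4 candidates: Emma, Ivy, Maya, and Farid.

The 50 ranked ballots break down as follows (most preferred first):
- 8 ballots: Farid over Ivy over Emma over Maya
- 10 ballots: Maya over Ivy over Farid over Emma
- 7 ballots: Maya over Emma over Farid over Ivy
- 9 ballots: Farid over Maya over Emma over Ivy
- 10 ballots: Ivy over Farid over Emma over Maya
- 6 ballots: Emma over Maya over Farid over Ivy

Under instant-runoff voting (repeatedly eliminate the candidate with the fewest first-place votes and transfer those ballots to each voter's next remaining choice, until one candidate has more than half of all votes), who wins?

Farid

Round 1: Emma 6, Ivy 10, Maya 17, Farid 17. Emma eliminated.
Round 2: Ivy 10, Maya 23, Farid 17. Ivy eliminated.
Round 3: Maya 23, Farid 27. Farid has a majority (≥26).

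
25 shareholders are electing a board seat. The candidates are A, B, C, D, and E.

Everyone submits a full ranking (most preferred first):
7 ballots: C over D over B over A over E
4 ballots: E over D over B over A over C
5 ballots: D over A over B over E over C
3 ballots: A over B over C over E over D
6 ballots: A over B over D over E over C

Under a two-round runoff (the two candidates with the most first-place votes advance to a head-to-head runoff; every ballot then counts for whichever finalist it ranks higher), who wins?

Round 1 first-place votes: A 9, B 0, C 7, D 5, E 4. A and C advance.
Runoff: A is ranked above C on 18 ballots, C above A on 7.

A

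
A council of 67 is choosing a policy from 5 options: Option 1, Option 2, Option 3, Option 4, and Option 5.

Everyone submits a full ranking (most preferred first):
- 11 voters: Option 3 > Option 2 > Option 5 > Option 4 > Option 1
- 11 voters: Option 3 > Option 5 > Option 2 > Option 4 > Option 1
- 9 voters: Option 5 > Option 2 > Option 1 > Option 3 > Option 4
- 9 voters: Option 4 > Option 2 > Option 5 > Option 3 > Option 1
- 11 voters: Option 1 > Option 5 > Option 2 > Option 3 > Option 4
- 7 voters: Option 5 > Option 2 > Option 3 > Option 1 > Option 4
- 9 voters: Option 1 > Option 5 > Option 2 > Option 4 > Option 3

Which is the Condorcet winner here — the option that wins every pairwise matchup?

Option 5

Option 5 vs Option 1: 47–20
Option 5 vs Option 2: 47–20
Option 5 vs Option 3: 45–22
Option 5 vs Option 4: 58–9
Option 5 beats every other option.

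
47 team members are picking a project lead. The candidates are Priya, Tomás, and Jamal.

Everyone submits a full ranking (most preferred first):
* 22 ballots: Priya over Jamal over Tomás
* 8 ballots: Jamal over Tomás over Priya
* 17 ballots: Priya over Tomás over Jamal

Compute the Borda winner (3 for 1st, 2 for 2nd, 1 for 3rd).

Priya

Priya: 22×3 + 8×1 + 17×3 = 125
Tomás: 22×1 + 8×2 + 17×2 = 72
Jamal: 22×2 + 8×3 + 17×1 = 85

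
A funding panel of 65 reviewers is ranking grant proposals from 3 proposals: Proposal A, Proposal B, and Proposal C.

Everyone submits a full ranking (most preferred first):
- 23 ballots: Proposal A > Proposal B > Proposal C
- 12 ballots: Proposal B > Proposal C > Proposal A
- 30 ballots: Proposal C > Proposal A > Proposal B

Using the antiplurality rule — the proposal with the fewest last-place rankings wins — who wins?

Proposal A

Last-place votes: Proposal A 12, Proposal B 30, Proposal C 23.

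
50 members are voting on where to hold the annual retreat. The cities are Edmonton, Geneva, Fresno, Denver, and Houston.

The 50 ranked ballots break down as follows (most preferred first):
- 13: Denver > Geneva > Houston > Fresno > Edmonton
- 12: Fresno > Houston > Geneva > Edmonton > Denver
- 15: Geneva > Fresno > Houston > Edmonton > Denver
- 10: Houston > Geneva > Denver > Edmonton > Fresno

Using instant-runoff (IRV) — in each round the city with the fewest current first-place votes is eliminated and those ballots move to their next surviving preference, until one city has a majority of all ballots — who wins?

Geneva

Round 1: Edmonton 0, Geneva 15, Fresno 12, Denver 13, Houston 10. Edmonton eliminated.
Round 2: Geneva 15, Fresno 12, Denver 13, Houston 10. Houston eliminated.
Round 3: Geneva 25, Fresno 12, Denver 13. Fresno eliminated.
Round 4: Geneva 37, Denver 13. Geneva has a majority (≥26).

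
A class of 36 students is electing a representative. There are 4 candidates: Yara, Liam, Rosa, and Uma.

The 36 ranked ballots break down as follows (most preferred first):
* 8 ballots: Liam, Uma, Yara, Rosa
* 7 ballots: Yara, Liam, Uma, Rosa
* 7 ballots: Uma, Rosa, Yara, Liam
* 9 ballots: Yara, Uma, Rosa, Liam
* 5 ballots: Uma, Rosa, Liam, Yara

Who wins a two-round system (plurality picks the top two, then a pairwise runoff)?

Uma

Round 1 first-place votes: Yara 16, Liam 8, Rosa 0, Uma 12. Yara and Uma advance.
Runoff: Yara is ranked above Uma on 16 ballots, Uma above Yara on 20.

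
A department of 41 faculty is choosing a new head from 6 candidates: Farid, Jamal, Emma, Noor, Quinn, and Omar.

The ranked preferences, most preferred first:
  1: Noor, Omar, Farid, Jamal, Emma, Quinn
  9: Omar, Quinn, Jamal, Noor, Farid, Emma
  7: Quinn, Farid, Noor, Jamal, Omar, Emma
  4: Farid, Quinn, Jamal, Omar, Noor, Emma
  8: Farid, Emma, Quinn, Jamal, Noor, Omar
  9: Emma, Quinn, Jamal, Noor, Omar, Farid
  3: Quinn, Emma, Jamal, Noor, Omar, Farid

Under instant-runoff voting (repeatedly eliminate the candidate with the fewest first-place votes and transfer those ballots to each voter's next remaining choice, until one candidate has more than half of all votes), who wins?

Round 1: Farid 12, Jamal 0, Emma 9, Noor 1, Quinn 10, Omar 9. Jamal eliminated.
Round 2: Farid 12, Emma 9, Noor 1, Quinn 10, Omar 9. Noor eliminated.
Round 3: Farid 12, Emma 9, Quinn 10, Omar 10. Emma eliminated.
Round 4: Farid 12, Quinn 19, Omar 10. Omar eliminated.
Round 5: Farid 13, Quinn 28. Quinn has a majority (≥21).

Quinn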